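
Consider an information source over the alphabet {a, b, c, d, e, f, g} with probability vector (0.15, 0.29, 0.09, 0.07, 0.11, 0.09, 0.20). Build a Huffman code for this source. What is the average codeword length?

Repeatedly combine the two least-probable nodes; the expected code length is the sum of the merged weights.
merge 7/100 + 9/100 → 4/25
merge 9/100 + 11/100 → 1/5
merge 3/20 + 4/25 → 31/100
merge 1/5 + 1/5 → 2/5
merge 29/100 + 31/100 → 3/5
merge 2/5 + 3/5 → 1
L = 4/25 + 1/5 + 31/100 + 2/5 + 3/5 + 1 = 267/100 = 2.67 bits/symbol.

2.67 bits/symbol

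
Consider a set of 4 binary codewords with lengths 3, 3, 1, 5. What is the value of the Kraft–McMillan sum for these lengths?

0.78125

With common denominator 2^5 = 32: Σ 2^(−ℓᵢ) = 4/32 + 4/32 + 16/32 + 1/32 = 25/32 = 0.78125.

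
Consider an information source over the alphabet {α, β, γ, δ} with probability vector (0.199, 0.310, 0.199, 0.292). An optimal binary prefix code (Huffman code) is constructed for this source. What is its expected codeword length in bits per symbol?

Repeatedly combine the two least-probable nodes; the expected code length is the sum of the merged weights.
merge 199/1000 + 199/1000 → 199/500
merge 73/250 + 31/100 → 301/500
merge 199/500 + 301/500 → 1
L = 199/500 + 301/500 + 1 = 2 bits/symbol.

2 bits/symbol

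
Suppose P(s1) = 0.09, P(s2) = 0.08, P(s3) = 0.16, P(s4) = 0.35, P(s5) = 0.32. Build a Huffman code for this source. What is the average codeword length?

2.15 bits/symbol

Repeatedly combine the two least-probable nodes; the expected code length is the sum of the merged weights.
merge 2/25 + 9/100 → 17/100
merge 4/25 + 17/100 → 33/100
merge 8/25 + 33/100 → 13/20
merge 7/20 + 13/20 → 1
L = 17/100 + 33/100 + 13/20 + 1 = 43/20 = 2.15 bits/symbol.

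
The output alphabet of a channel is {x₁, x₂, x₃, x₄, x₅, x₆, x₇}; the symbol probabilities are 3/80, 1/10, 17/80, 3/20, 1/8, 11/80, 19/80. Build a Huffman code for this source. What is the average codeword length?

2.6875 bits/symbol

Repeatedly combine the two least-probable nodes; the expected code length is the sum of the merged weights.
merge 3/80 + 1/10 → 11/80
merge 1/8 + 11/80 → 21/80
merge 11/80 + 3/20 → 23/80
merge 17/80 + 19/80 → 9/20
merge 21/80 + 23/80 → 11/20
merge 9/20 + 11/20 → 1
L = 11/80 + 21/80 + 23/80 + 9/20 + 11/20 + 1 = 43/16 = 2.6875 bits/symbol.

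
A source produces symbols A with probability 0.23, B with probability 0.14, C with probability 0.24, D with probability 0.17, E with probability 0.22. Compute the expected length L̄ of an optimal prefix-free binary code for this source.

Repeatedly combine the two least-probable nodes; the expected code length is the sum of the merged weights.
merge 7/50 + 17/100 → 31/100
merge 11/50 + 23/100 → 9/20
merge 6/25 + 31/100 → 11/20
merge 9/20 + 11/20 → 1
L = 31/100 + 9/20 + 11/20 + 1 = 231/100 = 2.31 bits/symbol.

2.31 bits/symbol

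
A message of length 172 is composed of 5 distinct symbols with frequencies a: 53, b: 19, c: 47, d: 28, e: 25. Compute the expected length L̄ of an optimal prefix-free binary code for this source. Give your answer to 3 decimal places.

Probabilities are the counts divided by 172.
Repeatedly combine the two least-probable nodes; the expected code length is the sum of the merged weights.
merge 19/172 + 25/172 → 11/43
merge 7/43 + 11/43 → 18/43
merge 47/172 + 53/172 → 25/43
merge 18/43 + 25/43 → 1
L = 11/43 + 18/43 + 25/43 + 1 = 97/43 ≈ 2.256 bits/symbol.

2.256 bits/symbol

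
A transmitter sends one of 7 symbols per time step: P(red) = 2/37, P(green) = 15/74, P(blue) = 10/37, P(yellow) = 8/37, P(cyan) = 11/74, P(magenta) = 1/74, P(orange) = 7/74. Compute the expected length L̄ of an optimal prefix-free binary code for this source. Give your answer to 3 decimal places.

2.541 bits/symbol

Repeatedly combine the two least-probable nodes; the expected code length is the sum of the merged weights.
merge 1/74 + 2/37 → 5/74
merge 5/74 + 7/74 → 6/37
merge 11/74 + 6/37 → 23/74
merge 15/74 + 8/37 → 31/74
merge 10/37 + 23/74 → 43/74
merge 31/74 + 43/74 → 1
L = 5/74 + 6/37 + 23/74 + 31/74 + 43/74 + 1 = 94/37 ≈ 2.541 bits/symbol.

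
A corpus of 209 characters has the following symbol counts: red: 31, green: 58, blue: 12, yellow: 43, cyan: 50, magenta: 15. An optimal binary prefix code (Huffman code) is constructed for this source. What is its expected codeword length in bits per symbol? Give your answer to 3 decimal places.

2.407 bits/symbol

Probabilities are the counts divided by 209.
Repeatedly combine the two least-probable nodes; the expected code length is the sum of the merged weights.
merge 12/209 + 15/209 → 27/209
merge 27/209 + 31/209 → 58/209
merge 43/209 + 50/209 → 93/209
merge 58/209 + 58/209 → 116/209
merge 93/209 + 116/209 → 1
L = 27/209 + 58/209 + 93/209 + 116/209 + 1 = 503/209 ≈ 2.407 bits/symbol.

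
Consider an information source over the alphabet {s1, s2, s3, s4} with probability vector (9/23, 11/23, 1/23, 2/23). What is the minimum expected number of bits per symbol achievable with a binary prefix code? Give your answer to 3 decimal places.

Repeatedly combine the two least-probable nodes; the expected code length is the sum of the merged weights.
merge 1/23 + 2/23 → 3/23
merge 3/23 + 9/23 → 12/23
merge 11/23 + 12/23 → 1
L = 3/23 + 12/23 + 1 = 38/23 ≈ 1.652 bits/symbol.

1.652 bits/symbol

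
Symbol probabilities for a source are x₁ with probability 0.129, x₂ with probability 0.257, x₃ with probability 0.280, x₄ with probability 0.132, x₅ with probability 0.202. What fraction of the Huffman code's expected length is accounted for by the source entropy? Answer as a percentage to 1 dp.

Entropy H = −Σ p log₂ p ≈ 2.2509 bits.
Huffman merges: 129/1000+33/250→261/1000; 101/500+257/1000→459/1000; 261/1000+7/25→541/1000; 459/1000+541/1000→1. L = 2261/1000 ≈ 2.2610.
Efficiency = H/L = 2.2509/2.2610 = 99.6%.

99.6%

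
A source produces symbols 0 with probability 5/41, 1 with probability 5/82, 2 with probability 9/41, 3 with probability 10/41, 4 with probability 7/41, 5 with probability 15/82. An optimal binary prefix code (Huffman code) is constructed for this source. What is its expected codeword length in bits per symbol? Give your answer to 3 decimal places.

Repeatedly combine the two least-probable nodes; the expected code length is the sum of the merged weights.
merge 5/82 + 5/41 → 15/82
merge 7/41 + 15/82 → 29/82
merge 15/82 + 9/41 → 33/82
merge 10/41 + 29/82 → 49/82
merge 33/82 + 49/82 → 1
L = 15/82 + 29/82 + 33/82 + 49/82 + 1 = 104/41 ≈ 2.537 bits/symbol.

2.537 bits/symbol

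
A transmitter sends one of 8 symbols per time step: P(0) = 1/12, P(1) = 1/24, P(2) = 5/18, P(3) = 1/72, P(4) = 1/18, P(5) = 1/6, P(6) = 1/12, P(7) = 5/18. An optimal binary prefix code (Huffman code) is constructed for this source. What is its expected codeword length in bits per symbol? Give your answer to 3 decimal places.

Repeatedly combine the two least-probable nodes; the expected code length is the sum of the merged weights.
merge 1/72 + 1/24 → 1/18
merge 1/18 + 1/18 → 1/9
merge 1/12 + 1/12 → 1/6
merge 1/9 + 1/6 → 5/18
merge 1/6 + 5/18 → 4/9
merge 5/18 + 5/18 → 5/9
merge 4/9 + 5/9 → 1
L = 1/18 + 1/9 + 1/6 + 5/18 + 4/9 + 5/9 + 1 = 47/18 ≈ 2.611 bits/symbol.

2.611 bits/symbol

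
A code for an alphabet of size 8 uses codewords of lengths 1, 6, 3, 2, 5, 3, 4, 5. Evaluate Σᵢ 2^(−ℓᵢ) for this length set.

1.140625

With common denominator 2^6 = 64: Σ 2^(−ℓᵢ) = 32/64 + 1/64 + 8/64 + 16/64 + 2/64 + 8/64 + 4/64 + 2/64 = 73/64 = 1.140625.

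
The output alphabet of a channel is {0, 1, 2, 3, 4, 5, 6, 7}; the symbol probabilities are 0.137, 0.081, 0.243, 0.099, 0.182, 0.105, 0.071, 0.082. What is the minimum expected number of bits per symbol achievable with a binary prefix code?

2.908 bits/symbol

Repeatedly combine the two least-probable nodes; the expected code length is the sum of the merged weights.
merge 71/1000 + 81/1000 → 19/125
merge 41/500 + 99/1000 → 181/1000
merge 21/200 + 137/1000 → 121/500
merge 19/125 + 181/1000 → 333/1000
merge 91/500 + 121/500 → 53/125
merge 243/1000 + 333/1000 → 72/125
merge 53/125 + 72/125 → 1
L = 19/125 + 181/1000 + 121/500 + 333/1000 + 53/125 + 72/125 + 1 = 727/250 = 2.908 bits/symbol.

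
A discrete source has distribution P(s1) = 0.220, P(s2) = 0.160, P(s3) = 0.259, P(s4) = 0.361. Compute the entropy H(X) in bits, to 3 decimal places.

H = −Σ pᵢ log₂ pᵢ.
−0.220·log₂(0.220) = 0.4806
−0.160·log₂(0.160) = 0.4230
−0.259·log₂(0.259) = 0.5048
−0.361·log₂(0.361) = 0.5306
Sum ≈ 1.9390 → 1.939 bits.

1.939 bits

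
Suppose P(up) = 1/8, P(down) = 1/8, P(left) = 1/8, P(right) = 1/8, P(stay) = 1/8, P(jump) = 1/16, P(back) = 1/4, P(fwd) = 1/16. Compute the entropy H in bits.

Each probability is a power of 1/2, so log₂(1/p) is an integer.
H = Σ p·log₂(1/p) = 1/8·3 + 1/8·3 + 1/8·3 + 1/8·3 + 1/8·3 + 1/16·4 + 1/4·2 + 1/16·4 = 2.875 bits.

2.875 bits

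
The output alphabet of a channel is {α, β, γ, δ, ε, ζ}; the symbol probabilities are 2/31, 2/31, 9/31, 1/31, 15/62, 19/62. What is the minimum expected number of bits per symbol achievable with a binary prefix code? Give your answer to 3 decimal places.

Repeatedly combine the two least-probable nodes; the expected code length is the sum of the merged weights.
merge 1/31 + 2/31 → 3/31
merge 2/31 + 3/31 → 5/31
merge 5/31 + 15/62 → 25/62
merge 9/31 + 19/62 → 37/62
merge 25/62 + 37/62 → 1
L = 3/31 + 5/31 + 25/62 + 37/62 + 1 = 70/31 ≈ 2.258 bits/symbol.

2.258 bits/symbol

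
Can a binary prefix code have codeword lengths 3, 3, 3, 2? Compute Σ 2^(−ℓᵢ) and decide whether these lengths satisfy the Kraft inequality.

With common denominator 2^3 = 8: Σ 2^(−ℓᵢ) = 1/8 + 1/8 + 1/8 + 2/8 = 5/8 = 0.625.
Kraft's inequality requires Σ ≤ 1; here Σ = 0.625 ≤ 1, so such a prefix code exists.

0.625; yes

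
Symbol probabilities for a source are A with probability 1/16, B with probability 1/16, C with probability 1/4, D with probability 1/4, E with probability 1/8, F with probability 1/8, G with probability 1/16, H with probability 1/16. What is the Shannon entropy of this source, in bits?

2.75 bits

Each probability is a power of 1/2, so log₂(1/p) is an integer.
H = Σ p·log₂(1/p) = 1/16·4 + 1/16·4 + 1/4·2 + 1/4·2 + 1/8·3 + 1/8·3 + 1/16·4 + 1/16·4 = 2.75 bits.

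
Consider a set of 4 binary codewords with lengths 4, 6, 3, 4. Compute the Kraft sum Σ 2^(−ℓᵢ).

0.265625

With common denominator 2^6 = 64: Σ 2^(−ℓᵢ) = 4/64 + 1/64 + 8/64 + 4/64 = 17/64 = 0.265625.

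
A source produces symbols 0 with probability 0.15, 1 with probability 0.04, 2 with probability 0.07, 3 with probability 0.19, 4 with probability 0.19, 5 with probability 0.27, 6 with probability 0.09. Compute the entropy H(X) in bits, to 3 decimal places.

2.598 bits

H = −Σ pᵢ log₂ pᵢ.
−0.15·log₂(0.15) = 0.4105
−0.04·log₂(0.04) = 0.1858
−0.07·log₂(0.07) = 0.2686
−0.19·log₂(0.19) = 0.4552
−0.19·log₂(0.19) = 0.4552
−0.27·log₂(0.27) = 0.5100
−0.09·log₂(0.09) = 0.3127
Sum ≈ 2.5980 → 2.598 bits.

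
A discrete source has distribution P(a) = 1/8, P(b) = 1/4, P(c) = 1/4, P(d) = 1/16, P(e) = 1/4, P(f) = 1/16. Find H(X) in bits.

Each probability is a power of 1/2, so log₂(1/p) is an integer.
H = Σ p·log₂(1/p) = 1/8·3 + 1/4·2 + 1/4·2 + 1/16·4 + 1/4·2 + 1/16·4 = 2.375 bits.

2.375 bits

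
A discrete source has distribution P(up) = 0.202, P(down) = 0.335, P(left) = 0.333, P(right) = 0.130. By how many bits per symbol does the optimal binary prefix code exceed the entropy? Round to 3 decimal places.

0.091 bits

Entropy H = −Σ p log₂ p ≈ 1.9056 bits.
Huffman merges: 13/100+101/500→83/250; 83/250+333/1000→133/200; 67/200+133/200→1. L = 1997/1000 ≈ 1.9970.
L − H = 1.9970 − 1.9056 = 0.091 bits.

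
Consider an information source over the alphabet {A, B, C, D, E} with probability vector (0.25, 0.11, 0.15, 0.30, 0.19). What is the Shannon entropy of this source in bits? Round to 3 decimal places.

2.237 bits

H = −Σ pᵢ log₂ pᵢ.
−0.25·log₂(0.25) = 0.5000
−0.11·log₂(0.11) = 0.3503
−0.15·log₂(0.15) = 0.4105
−0.30·log₂(0.30) = 0.5211
−0.19·log₂(0.19) = 0.4552
Sum ≈ 2.2371 → 2.237 bits.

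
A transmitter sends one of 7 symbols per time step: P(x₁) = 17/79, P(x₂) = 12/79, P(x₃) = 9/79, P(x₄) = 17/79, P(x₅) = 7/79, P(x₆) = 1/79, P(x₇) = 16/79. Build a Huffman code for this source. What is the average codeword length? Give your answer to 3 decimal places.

Repeatedly combine the two least-probable nodes; the expected code length is the sum of the merged weights.
merge 1/79 + 7/79 → 8/79
merge 8/79 + 9/79 → 17/79
merge 12/79 + 16/79 → 28/79
merge 17/79 + 17/79 → 34/79
merge 17/79 + 28/79 → 45/79
merge 34/79 + 45/79 → 1
L = 8/79 + 17/79 + 28/79 + 34/79 + 45/79 + 1 = 211/79 ≈ 2.671 bits/symbol.

2.671 bits/symbol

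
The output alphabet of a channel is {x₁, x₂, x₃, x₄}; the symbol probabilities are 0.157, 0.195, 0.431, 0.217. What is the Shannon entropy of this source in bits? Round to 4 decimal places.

H = −Σ pᵢ log₂ pᵢ.
−0.157·log₂(0.157) = 0.4194
−0.195·log₂(0.195) = 0.4599
−0.431·log₂(0.431) = 0.5233
−0.217·log₂(0.217) = 0.4783
Sum ≈ 1.8809 → 1.8809 bits.

1.8809 bits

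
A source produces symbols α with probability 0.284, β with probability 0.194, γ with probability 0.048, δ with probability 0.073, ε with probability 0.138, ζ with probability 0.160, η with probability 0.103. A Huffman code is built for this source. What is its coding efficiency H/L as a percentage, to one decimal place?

Entropy H = −Σ p log₂ p ≈ 2.6157 bits.
Huffman merges: 6/125+73/1000→121/1000; 103/1000+121/1000→28/125; 69/500+4/25→149/500; 97/500+28/125→209/500; 71/250+149/500→291/500; 209/500+291/500→1. L = 2643/1000 ≈ 2.6430.
Efficiency = H/L = 2.6157/2.6430 = 99.0%.

99.0%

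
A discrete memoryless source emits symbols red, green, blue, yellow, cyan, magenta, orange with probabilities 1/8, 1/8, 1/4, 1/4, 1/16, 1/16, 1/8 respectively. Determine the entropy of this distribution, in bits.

2.625 bits

Each probability is a power of 1/2, so log₂(1/p) is an integer.
H = Σ p·log₂(1/p) = 1/8·3 + 1/8·3 + 1/4·2 + 1/4·2 + 1/16·4 + 1/16·4 + 1/8·3 = 2.625 bits.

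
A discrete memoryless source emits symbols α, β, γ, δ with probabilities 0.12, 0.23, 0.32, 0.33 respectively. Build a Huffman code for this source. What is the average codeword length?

Repeatedly combine the two least-probable nodes; the expected code length is the sum of the merged weights.
merge 3/25 + 23/100 → 7/20
merge 8/25 + 33/100 → 13/20
merge 7/20 + 13/20 → 1
L = 7/20 + 13/20 + 1 = 2 bits/symbol.

2 bits/symbol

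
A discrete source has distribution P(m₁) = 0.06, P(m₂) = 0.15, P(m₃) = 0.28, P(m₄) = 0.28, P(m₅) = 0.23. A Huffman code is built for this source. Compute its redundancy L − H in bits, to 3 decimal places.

0.040 bits

Entropy H = −Σ p log₂ p ≈ 2.1702 bits.
Huffman merges: 3/50+3/20→21/100; 21/100+23/100→11/25; 7/25+7/25→14/25; 11/25+14/25→1. L = 221/100 ≈ 2.2100.
L − H = 2.2100 − 2.1702 = 0.040 bits.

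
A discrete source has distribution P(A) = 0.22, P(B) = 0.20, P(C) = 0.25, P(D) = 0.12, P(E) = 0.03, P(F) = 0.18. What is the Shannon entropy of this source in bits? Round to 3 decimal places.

H = −Σ pᵢ log₂ pᵢ.
−0.22·log₂(0.22) = 0.4806
−0.20·log₂(0.20) = 0.4644
−0.25·log₂(0.25) = 0.5000
−0.12·log₂(0.12) = 0.3671
−0.03·log₂(0.03) = 0.1518
−0.18·log₂(0.18) = 0.4453
Sum ≈ 2.4091 → 2.409 bits.

2.409 bits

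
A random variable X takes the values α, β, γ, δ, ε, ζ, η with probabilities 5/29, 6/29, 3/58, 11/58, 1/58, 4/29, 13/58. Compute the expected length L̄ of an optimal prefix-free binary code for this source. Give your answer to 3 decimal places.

Repeatedly combine the two least-probable nodes; the expected code length is the sum of the merged weights.
merge 1/58 + 3/58 → 2/29
merge 2/29 + 4/29 → 6/29
merge 5/29 + 11/58 → 21/58
merge 6/29 + 6/29 → 12/29
merge 13/58 + 21/58 → 17/29
merge 12/29 + 17/29 → 1
L = 2/29 + 6/29 + 21/58 + 12/29 + 17/29 + 1 = 153/58 ≈ 2.638 bits/symbol.

2.638 bits/symbol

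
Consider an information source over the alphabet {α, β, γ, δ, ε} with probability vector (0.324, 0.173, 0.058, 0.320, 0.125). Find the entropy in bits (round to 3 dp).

2.104 bits

H = −Σ pᵢ log₂ pᵢ.
−0.324·log₂(0.324) = 0.5268
−0.173·log₂(0.173) = 0.4379
−0.058·log₂(0.058) = 0.2383
−0.320·log₂(0.320) = 0.5260
−0.125·log₂(0.125) = 0.3750
Sum ≈ 2.1040 → 2.104 bits.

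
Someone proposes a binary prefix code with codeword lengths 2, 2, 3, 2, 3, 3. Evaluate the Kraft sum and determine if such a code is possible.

With common denominator 2^3 = 8: Σ 2^(−ℓᵢ) = 2/8 + 2/8 + 1/8 + 2/8 + 1/8 + 1/8 = 9/8 = 1.125.
Kraft's inequality requires Σ ≤ 1; here Σ = 1.125 > 1, so no such prefix code exists.

1.125; no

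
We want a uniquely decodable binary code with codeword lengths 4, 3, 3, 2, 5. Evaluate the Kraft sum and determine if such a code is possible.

0.59375; yes

With common denominator 2^5 = 32: Σ 2^(−ℓᵢ) = 2/32 + 4/32 + 4/32 + 8/32 + 1/32 = 19/32 = 0.59375.
Kraft's inequality requires Σ ≤ 1; here Σ = 0.59375 ≤ 1, so such a prefix code exists.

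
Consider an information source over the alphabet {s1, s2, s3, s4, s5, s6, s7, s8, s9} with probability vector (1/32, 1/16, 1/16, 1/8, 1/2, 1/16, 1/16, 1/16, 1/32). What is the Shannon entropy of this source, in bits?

Each probability is a power of 1/2, so log₂(1/p) is an integer.
H = Σ p·log₂(1/p) = 1/32·5 + 1/16·4 + 1/16·4 + 1/8·3 + 1/2·1 + 1/16·4 + 1/16·4 + 1/16·4 + 1/32·5 = 2.4375 bits.

2.4375 bits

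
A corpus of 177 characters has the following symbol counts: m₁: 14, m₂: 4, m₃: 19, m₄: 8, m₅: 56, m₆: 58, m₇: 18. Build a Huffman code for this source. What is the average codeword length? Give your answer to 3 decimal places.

Probabilities are the counts divided by 177.
Repeatedly combine the two least-probable nodes; the expected code length is the sum of the merged weights.
merge 4/177 + 8/177 → 4/59
merge 4/59 + 14/177 → 26/177
merge 6/59 + 19/177 → 37/177
merge 26/177 + 37/177 → 21/59
merge 56/177 + 58/177 → 38/59
merge 21/59 + 38/59 → 1
L = 4/59 + 26/177 + 37/177 + 21/59 + 38/59 + 1 = 143/59 ≈ 2.424 bits/symbol.

2.424 bits/symbol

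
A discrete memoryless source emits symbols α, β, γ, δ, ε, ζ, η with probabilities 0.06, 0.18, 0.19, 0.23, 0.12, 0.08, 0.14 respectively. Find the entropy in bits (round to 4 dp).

H = −Σ pᵢ log₂ pᵢ.
−0.06·log₂(0.06) = 0.2435
−0.18·log₂(0.18) = 0.4453
−0.19·log₂(0.19) = 0.4552
−0.23·log₂(0.23) = 0.4877
−0.12·log₂(0.12) = 0.3671
−0.08·log₂(0.08) = 0.2915
−0.14·log₂(0.14) = 0.3971
Sum ≈ 2.6874 → 2.6874 bits.

2.6874 bits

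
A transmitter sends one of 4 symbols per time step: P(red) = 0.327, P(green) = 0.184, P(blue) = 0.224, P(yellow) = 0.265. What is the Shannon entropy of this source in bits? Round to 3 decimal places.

H = −Σ pᵢ log₂ pᵢ.
−0.327·log₂(0.327) = 0.5273
−0.184·log₂(0.184) = 0.4494
−0.224·log₂(0.224) = 0.4835
−0.265·log₂(0.265) = 0.5077
Sum ≈ 1.9679 → 1.968 bits.

1.968 bits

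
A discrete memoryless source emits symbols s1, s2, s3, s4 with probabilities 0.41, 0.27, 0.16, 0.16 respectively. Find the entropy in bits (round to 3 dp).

H = −Σ pᵢ log₂ pᵢ.
−0.41·log₂(0.41) = 0.5274
−0.27·log₂(0.27) = 0.5100
−0.16·log₂(0.16) = 0.4230
−0.16·log₂(0.16) = 0.4230
Sum ≈ 1.8834 → 1.883 bits.

1.883 bits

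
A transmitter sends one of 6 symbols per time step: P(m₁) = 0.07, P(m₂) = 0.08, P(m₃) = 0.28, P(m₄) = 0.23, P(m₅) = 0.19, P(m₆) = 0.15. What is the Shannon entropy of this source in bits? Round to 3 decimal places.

H = −Σ pᵢ log₂ pᵢ.
−0.07·log₂(0.07) = 0.2686
−0.08·log₂(0.08) = 0.2915
−0.28·log₂(0.28) = 0.5142
−0.23·log₂(0.23) = 0.4877
−0.19·log₂(0.19) = 0.4552
−0.15·log₂(0.15) = 0.4105
Sum ≈ 2.4277 → 2.428 bits.

2.428 bits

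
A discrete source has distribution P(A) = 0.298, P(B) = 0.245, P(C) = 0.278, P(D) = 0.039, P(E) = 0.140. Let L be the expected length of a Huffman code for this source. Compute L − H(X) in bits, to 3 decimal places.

Entropy H = −Σ p log₂ p ≈ 2.1107 bits.
Huffman merges: 39/1000+7/50→179/1000; 179/1000+49/200→53/125; 139/500+149/500→72/125; 53/125+72/125→1. L = 2179/1000 ≈ 2.1790.
L − H = 2.1790 − 2.1107 = 0.068 bits.

0.068 bits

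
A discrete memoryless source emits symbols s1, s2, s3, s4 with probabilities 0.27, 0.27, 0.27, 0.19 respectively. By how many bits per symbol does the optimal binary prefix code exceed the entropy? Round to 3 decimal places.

Entropy H = −Σ p log₂ p ≈ 1.9853 bits.
Huffman merges: 19/100+27/100→23/50; 27/100+27/100→27/50; 23/50+27/50→1. L = 2 ≈ 2.0000.
L − H = 2.0000 − 1.9853 = 0.015 bits.

0.015 bits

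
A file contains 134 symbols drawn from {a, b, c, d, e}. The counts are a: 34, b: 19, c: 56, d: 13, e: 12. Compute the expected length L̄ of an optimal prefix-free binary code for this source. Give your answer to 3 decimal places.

Probabilities are the counts divided by 134.
Repeatedly combine the two least-probable nodes; the expected code length is the sum of the merged weights.
merge 6/67 + 13/134 → 25/134
merge 19/134 + 25/134 → 22/67
merge 17/67 + 22/67 → 39/67
merge 28/67 + 39/67 → 1
L = 25/134 + 22/67 + 39/67 + 1 = 281/134 ≈ 2.097 bits/symbol.

2.097 bits/symbol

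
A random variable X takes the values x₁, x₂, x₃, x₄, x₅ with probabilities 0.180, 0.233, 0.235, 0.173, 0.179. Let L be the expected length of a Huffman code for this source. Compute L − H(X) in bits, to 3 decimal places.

0.044 bits

Entropy H = −Σ p log₂ p ≈ 2.3081 bits.
Huffman merges: 173/1000+179/1000→44/125; 9/50+233/1000→413/1000; 47/200+44/125→587/1000; 413/1000+587/1000→1. L = 294/125 ≈ 2.3520.
L − H = 2.3520 − 2.3081 = 0.044 bits.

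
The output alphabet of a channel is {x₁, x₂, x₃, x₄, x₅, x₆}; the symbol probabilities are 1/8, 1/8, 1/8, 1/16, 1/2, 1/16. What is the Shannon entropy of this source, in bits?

Each probability is a power of 1/2, so log₂(1/p) is an integer.
H = Σ p·log₂(1/p) = 1/8·3 + 1/8·3 + 1/8·3 + 1/16·4 + 1/2·1 + 1/16·4 = 2.125 bits.

2.125 bits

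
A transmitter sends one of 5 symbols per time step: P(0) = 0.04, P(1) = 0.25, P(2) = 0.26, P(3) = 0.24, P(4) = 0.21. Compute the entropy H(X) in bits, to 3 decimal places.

H = −Σ pᵢ log₂ pᵢ.
−0.04·log₂(0.04) = 0.1858
−0.25·log₂(0.25) = 0.5000
−0.26·log₂(0.26) = 0.5053
−0.24·log₂(0.24) = 0.4941
−0.21·log₂(0.21) = 0.4728
Sum ≈ 2.1580 → 2.158 bits.

2.158 bits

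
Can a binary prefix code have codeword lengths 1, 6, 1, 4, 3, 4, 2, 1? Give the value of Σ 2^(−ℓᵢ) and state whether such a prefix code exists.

With common denominator 2^6 = 64: Σ 2^(−ℓᵢ) = 32/64 + 1/64 + 32/64 + 4/64 + 8/64 + 4/64 + 16/64 + 32/64 = 129/64 = 2.015625.
Kraft's inequality requires Σ ≤ 1; here Σ = 2.015625 > 1, so no such prefix code exists.

2.015625; no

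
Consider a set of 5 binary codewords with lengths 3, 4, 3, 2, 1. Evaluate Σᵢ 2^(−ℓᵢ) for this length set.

1.0625

With common denominator 2^4 = 16: Σ 2^(−ℓᵢ) = 2/16 + 1/16 + 2/16 + 4/16 + 8/16 = 17/16 = 1.0625.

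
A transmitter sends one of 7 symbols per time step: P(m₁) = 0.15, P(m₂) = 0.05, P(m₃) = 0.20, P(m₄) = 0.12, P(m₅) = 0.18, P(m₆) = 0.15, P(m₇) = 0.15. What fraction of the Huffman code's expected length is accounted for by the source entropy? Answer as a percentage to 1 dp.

Entropy H = −Σ p log₂ p ≈ 2.7245 bits.
Huffman merges: 1/20+3/25→17/100; 3/20+3/20→3/10; 3/20+17/100→8/25; 9/50+1/5→19/50; 3/10+8/25→31/50; 19/50+31/50→1. L = 279/100 ≈ 2.7900.
Efficiency = H/L = 2.7245/2.7900 = 97.7%.

97.7%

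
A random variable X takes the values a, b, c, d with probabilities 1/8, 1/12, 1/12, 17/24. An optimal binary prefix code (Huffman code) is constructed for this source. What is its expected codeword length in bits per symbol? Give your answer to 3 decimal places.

1.458 bits/symbol

Repeatedly combine the two least-probable nodes; the expected code length is the sum of the merged weights.
merge 1/12 + 1/12 → 1/6
merge 1/8 + 1/6 → 7/24
merge 7/24 + 17/24 → 1
L = 1/6 + 7/24 + 1 = 35/24 ≈ 1.458 bits/symbol.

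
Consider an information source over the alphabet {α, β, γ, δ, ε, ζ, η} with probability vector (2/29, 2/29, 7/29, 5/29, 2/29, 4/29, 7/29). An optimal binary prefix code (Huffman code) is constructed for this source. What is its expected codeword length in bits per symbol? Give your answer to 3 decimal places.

Repeatedly combine the two least-probable nodes; the expected code length is the sum of the merged weights.
merge 2/29 + 2/29 → 4/29
merge 2/29 + 4/29 → 6/29
merge 4/29 + 5/29 → 9/29
merge 6/29 + 7/29 → 13/29
merge 7/29 + 9/29 → 16/29
merge 13/29 + 16/29 → 1
L = 4/29 + 6/29 + 9/29 + 13/29 + 16/29 + 1 = 77/29 ≈ 2.655 bits/symbol.

2.655 bits/symbol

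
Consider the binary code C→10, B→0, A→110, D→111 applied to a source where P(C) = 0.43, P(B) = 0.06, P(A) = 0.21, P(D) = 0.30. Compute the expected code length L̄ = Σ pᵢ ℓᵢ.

L̄ = Σ pᵢ·ℓᵢ = 0.43·2 + 0.06·1 + 0.21·3 + 0.30·3 = 2.45 bits/symbol.

2.45 bits/symbol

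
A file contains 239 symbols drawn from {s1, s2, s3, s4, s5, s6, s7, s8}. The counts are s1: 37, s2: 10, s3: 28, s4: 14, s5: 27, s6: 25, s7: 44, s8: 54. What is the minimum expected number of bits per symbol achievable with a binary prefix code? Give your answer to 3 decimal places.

Probabilities are the counts divided by 239.
Repeatedly combine the two least-probable nodes; the expected code length is the sum of the merged weights.
merge 10/239 + 14/239 → 24/239
merge 24/239 + 25/239 → 49/239
merge 27/239 + 28/239 → 55/239
merge 37/239 + 44/239 → 81/239
merge 49/239 + 54/239 → 103/239
merge 55/239 + 81/239 → 136/239
merge 103/239 + 136/239 → 1
L = 24/239 + 49/239 + 55/239 + 81/239 + 103/239 + 136/239 + 1 = 687/239 ≈ 2.874 bits/symbol.

2.874 bits/symbol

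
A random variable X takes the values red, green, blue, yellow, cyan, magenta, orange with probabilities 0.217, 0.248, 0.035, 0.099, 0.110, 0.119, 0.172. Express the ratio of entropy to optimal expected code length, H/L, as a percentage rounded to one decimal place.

98.5%

Entropy H = −Σ p log₂ p ≈ 2.6293 bits.
Huffman merges: 7/200+99/1000→67/500; 11/100+119/1000→229/1000; 67/500+43/250→153/500; 217/1000+229/1000→223/500; 31/125+153/500→277/500; 223/500+277/500→1. L = 2669/1000 ≈ 2.6690.
Efficiency = H/L = 2.6293/2.6690 = 98.5%.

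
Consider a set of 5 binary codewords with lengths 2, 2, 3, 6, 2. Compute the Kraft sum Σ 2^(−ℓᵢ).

With common denominator 2^6 = 64: Σ 2^(−ℓᵢ) = 16/64 + 16/64 + 8/64 + 1/64 + 16/64 = 57/64 = 0.890625.

0.890625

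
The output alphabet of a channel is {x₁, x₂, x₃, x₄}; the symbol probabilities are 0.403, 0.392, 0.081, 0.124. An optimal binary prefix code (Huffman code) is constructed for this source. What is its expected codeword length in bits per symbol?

1.802 bits/symbol

Repeatedly combine the two least-probable nodes; the expected code length is the sum of the merged weights.
merge 81/1000 + 31/250 → 41/200
merge 41/200 + 49/125 → 597/1000
merge 403/1000 + 597/1000 → 1
L = 41/200 + 597/1000 + 1 = 901/500 = 1.802 bits/symbol.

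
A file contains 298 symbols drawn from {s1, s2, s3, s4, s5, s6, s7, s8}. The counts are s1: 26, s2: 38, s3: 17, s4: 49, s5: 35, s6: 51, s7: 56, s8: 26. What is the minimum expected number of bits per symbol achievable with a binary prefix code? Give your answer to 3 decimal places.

2.956 bits/symbol

Probabilities are the counts divided by 298.
Repeatedly combine the two least-probable nodes; the expected code length is the sum of the merged weights.
merge 17/298 + 13/149 → 43/298
merge 13/149 + 35/298 → 61/298
merge 19/149 + 43/298 → 81/298
merge 49/298 + 51/298 → 50/149
merge 28/149 + 61/298 → 117/298
merge 81/298 + 50/149 → 181/298
merge 117/298 + 181/298 → 1
L = 43/298 + 61/298 + 81/298 + 50/149 + 117/298 + 181/298 + 1 = 881/298 ≈ 2.956 bits/symbol.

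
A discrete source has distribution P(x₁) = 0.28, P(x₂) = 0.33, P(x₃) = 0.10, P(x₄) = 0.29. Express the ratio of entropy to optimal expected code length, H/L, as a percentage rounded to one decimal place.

94.6%

Entropy H = −Σ p log₂ p ≈ 1.8921 bits.
Huffman merges: 1/10+7/25→19/50; 29/100+33/100→31/50; 19/50+31/50→1. L = 2 ≈ 2.0000.
Efficiency = H/L = 1.8921/2.0000 = 94.6%.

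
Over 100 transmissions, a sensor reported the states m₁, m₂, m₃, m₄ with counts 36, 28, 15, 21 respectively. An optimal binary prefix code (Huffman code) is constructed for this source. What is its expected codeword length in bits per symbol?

Probabilities are the counts divided by 100.
Repeatedly combine the two least-probable nodes; the expected code length is the sum of the merged weights.
merge 3/20 + 21/100 → 9/25
merge 7/25 + 9/25 → 16/25
merge 9/25 + 16/25 → 1
L = 9/25 + 16/25 + 1 = 2 bits/symbol.

2 bits/symbol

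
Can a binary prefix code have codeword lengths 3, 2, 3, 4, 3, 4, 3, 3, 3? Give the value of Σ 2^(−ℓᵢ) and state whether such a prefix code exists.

1.125; no

With common denominator 2^4 = 16: Σ 2^(−ℓᵢ) = 2/16 + 4/16 + 2/16 + 1/16 + 2/16 + 1/16 + 2/16 + 2/16 + 2/16 = 18/16 = 1.125.
Kraft's inequality requires Σ ≤ 1; here Σ = 1.125 > 1, so no such prefix code exists.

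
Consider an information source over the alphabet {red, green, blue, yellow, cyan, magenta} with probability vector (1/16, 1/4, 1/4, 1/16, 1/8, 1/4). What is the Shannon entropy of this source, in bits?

Each probability is a power of 1/2, so log₂(1/p) is an integer.
H = Σ p·log₂(1/p) = 1/16·4 + 1/4·2 + 1/4·2 + 1/16·4 + 1/8·3 + 1/4·2 = 2.375 bits.

2.375 bits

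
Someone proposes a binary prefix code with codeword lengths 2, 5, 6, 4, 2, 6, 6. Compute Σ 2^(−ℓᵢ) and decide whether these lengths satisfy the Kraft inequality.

With common denominator 2^6 = 64: Σ 2^(−ℓᵢ) = 16/64 + 2/64 + 1/64 + 4/64 + 16/64 + 1/64 + 1/64 = 41/64 = 0.640625.
Kraft's inequality requires Σ ≤ 1; here Σ = 0.640625 ≤ 1, so such a prefix code exists.

0.640625; yes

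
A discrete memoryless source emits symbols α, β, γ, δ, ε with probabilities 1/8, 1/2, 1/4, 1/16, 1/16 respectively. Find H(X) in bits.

Each probability is a power of 1/2, so log₂(1/p) is an integer.
H = Σ p·log₂(1/p) = 1/8·3 + 1/2·1 + 1/4·2 + 1/16·4 + 1/16·4 = 1.875 bits.

1.875 bits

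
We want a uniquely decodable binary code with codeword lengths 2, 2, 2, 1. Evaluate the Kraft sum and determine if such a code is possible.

1.25; no

With common denominator 2^2 = 4: Σ 2^(−ℓᵢ) = 1/4 + 1/4 + 1/4 + 2/4 = 5/4 = 1.25.
Kraft's inequality requires Σ ≤ 1; here Σ = 1.25 > 1, so no such prefix code exists.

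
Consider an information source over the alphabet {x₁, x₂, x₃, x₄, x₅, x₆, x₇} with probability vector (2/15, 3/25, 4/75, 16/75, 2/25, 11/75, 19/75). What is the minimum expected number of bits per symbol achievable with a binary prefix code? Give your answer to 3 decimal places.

Repeatedly combine the two least-probable nodes; the expected code length is the sum of the merged weights.
merge 4/75 + 2/25 → 2/15
merge 3/25 + 2/15 → 19/75
merge 2/15 + 11/75 → 7/25
merge 16/75 + 19/75 → 7/15
merge 19/75 + 7/25 → 8/15
merge 7/15 + 8/15 → 1
L = 2/15 + 19/75 + 7/25 + 7/15 + 8/15 + 1 = 8/3 ≈ 2.667 bits/symbol.

2.667 bits/symbol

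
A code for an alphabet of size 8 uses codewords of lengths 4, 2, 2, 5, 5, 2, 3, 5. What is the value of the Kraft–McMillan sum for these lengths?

With common denominator 2^5 = 32: Σ 2^(−ℓᵢ) = 2/32 + 8/32 + 8/32 + 1/32 + 1/32 + 8/32 + 4/32 + 1/32 = 33/32 = 1.03125.

1.03125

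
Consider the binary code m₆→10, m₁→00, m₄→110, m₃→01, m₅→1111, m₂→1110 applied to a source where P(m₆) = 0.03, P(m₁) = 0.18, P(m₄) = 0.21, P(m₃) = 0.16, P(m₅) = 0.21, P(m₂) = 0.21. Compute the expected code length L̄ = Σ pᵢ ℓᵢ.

L̄ = Σ pᵢ·ℓᵢ = 0.03·2 + 0.18·2 + 0.21·3 + 0.16·2 + 0.21·4 + 0.21·4 = 3.05 bits/symbol.

3.05 bits/symbol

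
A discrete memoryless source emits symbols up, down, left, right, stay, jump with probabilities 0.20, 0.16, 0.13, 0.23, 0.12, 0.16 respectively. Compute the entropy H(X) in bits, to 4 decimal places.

H = −Σ pᵢ log₂ pᵢ.
−0.20·log₂(0.20) = 0.4644
−0.16·log₂(0.16) = 0.4230
−0.13·log₂(0.13) = 0.3826
−0.23·log₂(0.23) = 0.4877
−0.12·log₂(0.12) = 0.3671
−0.16·log₂(0.16) = 0.4230
Sum ≈ 2.5478 → 2.5478 bits.

2.5478 bits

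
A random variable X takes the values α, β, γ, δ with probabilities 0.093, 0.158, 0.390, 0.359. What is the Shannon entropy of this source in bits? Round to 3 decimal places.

1.800 bits

H = −Σ pᵢ log₂ pᵢ.
−0.093·log₂(0.093) = 0.3187
−0.158·log₂(0.158) = 0.4206
−0.390·log₂(0.390) = 0.5298
−0.359·log₂(0.359) = 0.5306
Sum ≈ 1.7997 → 1.800 bits.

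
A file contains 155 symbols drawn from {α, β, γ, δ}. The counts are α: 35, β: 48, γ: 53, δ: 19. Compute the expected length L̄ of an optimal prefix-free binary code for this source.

Probabilities are the counts divided by 155.
Repeatedly combine the two least-probable nodes; the expected code length is the sum of the merged weights.
merge 19/155 + 7/31 → 54/155
merge 48/155 + 53/155 → 101/155
merge 54/155 + 101/155 → 1
L = 54/155 + 101/155 + 1 = 2 bits/symbol.

2 bits/symbol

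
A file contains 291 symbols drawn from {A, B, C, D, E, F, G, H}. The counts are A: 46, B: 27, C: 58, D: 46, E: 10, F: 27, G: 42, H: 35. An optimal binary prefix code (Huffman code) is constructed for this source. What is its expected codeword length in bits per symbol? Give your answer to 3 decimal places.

Probabilities are the counts divided by 291.
Repeatedly combine the two least-probable nodes; the expected code length is the sum of the merged weights.
merge 10/291 + 9/97 → 37/291
merge 9/97 + 35/291 → 62/291
merge 37/291 + 14/97 → 79/291
merge 46/291 + 46/291 → 92/291
merge 58/291 + 62/291 → 40/97
merge 79/291 + 92/291 → 57/97
merge 40/97 + 57/97 → 1
L = 37/291 + 62/291 + 79/291 + 92/291 + 40/97 + 57/97 + 1 = 284/97 ≈ 2.928 bits/symbol.

2.928 bits/symbol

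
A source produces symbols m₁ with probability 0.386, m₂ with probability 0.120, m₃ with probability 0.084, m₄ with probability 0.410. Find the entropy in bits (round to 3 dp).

1.725 bits

H = −Σ pᵢ log₂ pᵢ.
−0.386·log₂(0.386) = 0.5301
−0.120·log₂(0.120) = 0.3671
−0.084·log₂(0.084) = 0.3002
−0.410·log₂(0.410) = 0.5274
Sum ≈ 1.7247 → 1.725 bits.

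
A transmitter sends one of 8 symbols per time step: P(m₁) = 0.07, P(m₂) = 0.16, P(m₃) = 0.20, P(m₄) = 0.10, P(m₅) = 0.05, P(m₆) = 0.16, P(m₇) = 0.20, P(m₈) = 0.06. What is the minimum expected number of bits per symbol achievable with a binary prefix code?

Repeatedly combine the two least-probable nodes; the expected code length is the sum of the merged weights.
merge 1/20 + 3/50 → 11/100
merge 7/100 + 1/10 → 17/100
merge 11/100 + 4/25 → 27/100
merge 4/25 + 17/100 → 33/100
merge 1/5 + 1/5 → 2/5
merge 27/100 + 33/100 → 3/5
merge 2/5 + 3/5 → 1
L = 11/100 + 17/100 + 27/100 + 33/100 + 2/5 + 3/5 + 1 = 72/25 = 2.88 bits/symbol.

2.88 bits/symbol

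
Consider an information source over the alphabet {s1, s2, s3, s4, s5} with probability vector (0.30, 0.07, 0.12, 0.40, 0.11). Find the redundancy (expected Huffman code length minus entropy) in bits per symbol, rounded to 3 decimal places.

Entropy H = −Σ p log₂ p ≈ 2.0358 bits.
Huffman merges: 7/100+11/100→9/50; 3/25+9/50→3/10; 3/10+3/10→3/5; 2/5+3/5→1. L = 52/25 ≈ 2.0800.
L − H = 2.0800 − 2.0358 = 0.044 bits.

0.044 bits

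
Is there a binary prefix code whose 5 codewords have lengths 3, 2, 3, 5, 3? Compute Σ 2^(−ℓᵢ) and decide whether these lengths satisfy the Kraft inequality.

With common denominator 2^5 = 32: Σ 2^(−ℓᵢ) = 4/32 + 8/32 + 4/32 + 1/32 + 4/32 = 21/32 = 0.65625.
Kraft's inequality requires Σ ≤ 1; here Σ = 0.65625 ≤ 1, so such a prefix code exists.

0.65625; yes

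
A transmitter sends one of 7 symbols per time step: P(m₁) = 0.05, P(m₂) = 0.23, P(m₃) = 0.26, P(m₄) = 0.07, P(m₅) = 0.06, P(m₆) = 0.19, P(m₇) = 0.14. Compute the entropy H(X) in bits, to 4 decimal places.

2.5735 bits

H = −Σ pᵢ log₂ pᵢ.
−0.05·log₂(0.05) = 0.2161
−0.23·log₂(0.23) = 0.4877
−0.26·log₂(0.26) = 0.5053
−0.07·log₂(0.07) = 0.2686
−0.06·log₂(0.06) = 0.2435
−0.19·log₂(0.19) = 0.4552
−0.14·log₂(0.14) = 0.3971
Sum ≈ 2.5735 → 2.5735 bits.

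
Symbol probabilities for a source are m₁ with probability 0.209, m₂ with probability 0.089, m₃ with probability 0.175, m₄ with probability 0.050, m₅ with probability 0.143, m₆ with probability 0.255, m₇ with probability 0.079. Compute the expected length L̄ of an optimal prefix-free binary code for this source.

Repeatedly combine the two least-probable nodes; the expected code length is the sum of the merged weights.
merge 1/20 + 79/1000 → 129/1000
merge 89/1000 + 129/1000 → 109/500
merge 143/1000 + 7/40 → 159/500
merge 209/1000 + 109/500 → 427/1000
merge 51/200 + 159/500 → 573/1000
merge 427/1000 + 573/1000 → 1
L = 129/1000 + 109/500 + 159/500 + 427/1000 + 573/1000 + 1 = 533/200 = 2.665 bits/symbol.

2.665 bits/symbol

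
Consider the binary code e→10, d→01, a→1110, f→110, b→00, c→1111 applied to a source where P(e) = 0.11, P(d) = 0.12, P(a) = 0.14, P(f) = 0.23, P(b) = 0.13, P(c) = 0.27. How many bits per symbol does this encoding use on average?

3.05 bits/symbol

L̄ = Σ pᵢ·ℓᵢ = 0.11·2 + 0.12·2 + 0.14·4 + 0.23·3 + 0.13·2 + 0.27·4 = 3.05 bits/symbol.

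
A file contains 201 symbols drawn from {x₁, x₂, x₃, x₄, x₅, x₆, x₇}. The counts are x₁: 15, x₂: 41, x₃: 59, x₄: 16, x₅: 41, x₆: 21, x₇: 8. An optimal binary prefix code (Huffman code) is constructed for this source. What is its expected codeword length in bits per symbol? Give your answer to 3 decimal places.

2.597 bits/symbol

Probabilities are the counts divided by 201.
Repeatedly combine the two least-probable nodes; the expected code length is the sum of the merged weights.
merge 8/201 + 5/67 → 23/201
merge 16/201 + 7/67 → 37/201
merge 23/201 + 37/201 → 20/67
merge 41/201 + 41/201 → 82/201
merge 59/201 + 20/67 → 119/201
merge 82/201 + 119/201 → 1
L = 23/201 + 37/201 + 20/67 + 82/201 + 119/201 + 1 = 174/67 ≈ 2.597 bits/symbol.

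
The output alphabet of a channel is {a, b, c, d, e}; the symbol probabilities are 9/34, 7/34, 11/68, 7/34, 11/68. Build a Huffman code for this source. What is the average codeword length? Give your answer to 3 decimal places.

Repeatedly combine the two least-probable nodes; the expected code length is the sum of the merged weights.
merge 11/68 + 11/68 → 11/34
merge 7/34 + 7/34 → 7/17
merge 9/34 + 11/34 → 10/17
merge 7/17 + 10/17 → 1
L = 11/34 + 7/17 + 10/17 + 1 = 79/34 ≈ 2.324 bits/symbol.

2.324 bits/symbol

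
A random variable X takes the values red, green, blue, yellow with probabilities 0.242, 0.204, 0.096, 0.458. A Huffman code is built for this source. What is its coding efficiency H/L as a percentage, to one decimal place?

97.9%

Entropy H = −Σ p log₂ p ≈ 1.8037 bits.
Huffman merges: 12/125+51/250→3/10; 121/500+3/10→271/500; 229/500+271/500→1. L = 921/500 ≈ 1.8420.
Efficiency = H/L = 1.8037/1.8420 = 97.9%.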